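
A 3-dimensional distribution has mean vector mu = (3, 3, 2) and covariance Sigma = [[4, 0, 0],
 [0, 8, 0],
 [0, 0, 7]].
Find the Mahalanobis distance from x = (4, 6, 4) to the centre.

Step 1 — centre the observation: (x - mu) = (1, 3, 2).

Step 2 — invert Sigma (cofactor / det for 3×3, or solve directly):
  Sigma^{-1} = [[0.25, 0, 0],
 [0, 0.125, 0],
 [0, 0, 0.1429]].

Step 3 — form the quadratic (x - mu)^T · Sigma^{-1} · (x - mu):
  Sigma^{-1} · (x - mu) = (0.25, 0.375, 0.2857).
  (x - mu)^T · [Sigma^{-1} · (x - mu)] = (1)·(0.25) + (3)·(0.375) + (2)·(0.2857) = 1.9464.

Step 4 — take square root: d = √(1.9464) ≈ 1.3951.

d(x, mu) = √(1.9464) ≈ 1.3951


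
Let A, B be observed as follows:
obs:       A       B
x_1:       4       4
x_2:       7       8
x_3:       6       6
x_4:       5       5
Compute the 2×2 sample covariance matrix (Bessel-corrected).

Step 1 — column means:
  mean(A) = (4 + 7 + 6 + 5) / 4 = 22/4 = 5.5
  mean(B) = (4 + 8 + 6 + 5) / 4 = 23/4 = 5.75

Step 2 — sample covariance S[i,j] = (1/(n-1)) · Σ_k (x_{k,i} - mean_i) · (x_{k,j} - mean_j), with n-1 = 3.
  S[A,A] = ((-1.5)·(-1.5) + (1.5)·(1.5) + (0.5)·(0.5) + (-0.5)·(-0.5)) / 3 = 5/3 = 1.6667
  S[A,B] = ((-1.5)·(-1.75) + (1.5)·(2.25) + (0.5)·(0.25) + (-0.5)·(-0.75)) / 3 = 6.5/3 = 2.1667
  S[B,B] = ((-1.75)·(-1.75) + (2.25)·(2.25) + (0.25)·(0.25) + (-0.75)·(-0.75)) / 3 = 8.75/3 = 2.9167

S is symmetric (S[j,i] = S[i,j]). Assembling:

S = [[1.6667, 2.1667],
 [2.1667, 2.9167]]


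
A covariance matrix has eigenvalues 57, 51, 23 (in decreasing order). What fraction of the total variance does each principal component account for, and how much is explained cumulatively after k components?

Step 1 — total variance = trace(Sigma) = Σ λ_i = 57 + 51 + 23 = 131.

Step 2 — fraction explained by component i = λ_i / Σ λ:
  PC1: 57/131 = 0.4351
  PC2: 51/131 = 0.3893
  PC3: 23/131 = 0.1756

Step 3 — cumulative fraction after k components = (λ_1 + ... + λ_k) / Σ λ:
  k = 1: 57/131 = 0.4351
  k = 2: (57 + 51)/131 = 108/131 = 0.8244
  k = 3: (57 + 51 + 23)/131 = 131/131 = 1

Summary (fraction, with percent):

explained: PC1 0.4351 (43.51%), PC2 0.3893 (38.93%), PC3 0.1756 (17.56%);  cumulative: 0.4351, 0.8244, 1


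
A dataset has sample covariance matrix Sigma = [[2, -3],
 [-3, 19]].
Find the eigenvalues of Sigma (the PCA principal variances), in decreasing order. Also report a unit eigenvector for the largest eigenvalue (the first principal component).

Step 1 — characteristic polynomial of 2×2 Sigma:
  det(Sigma - λI) = λ² - trace · λ + det = 0.
  trace = 2 + 19 = 21, det = 2·19 - (-3)² = 29.
Step 2 — discriminant:
  Δ = trace² - 4·det = 441 - 116 = 325.
Step 3 — eigenvalues:
  λ = (trace ± √Δ)/2 = (21 ± 18.0278)/2,
  λ_1 = 19.5139,  λ_2 = 1.4861.

Step 4 — unit eigenvector for λ_1: solve (Sigma - λ_1 I)v = 0. First row:
  (2 - 19.5139)·v_x + (-3)·v_y = 0, i.e. (-17.5139)·v_x + (-3)·v_y = 0,
  so v ∝ (b, λ_1 - a) = (-3, 17.5139); multiply by -1 so the first entry is positive: u = (3, -17.5139).
  ||u|| = √((3)² + (-17.5139)²) = √(315.7359) ≈ 17.769,
  v_1 = u/||u|| ≈ (0.1688, -0.9856) (||v_1|| = 1).

λ_1 = 19.5139,  λ_2 = 1.4861;  v_1 ≈ (0.1688, -0.9856)


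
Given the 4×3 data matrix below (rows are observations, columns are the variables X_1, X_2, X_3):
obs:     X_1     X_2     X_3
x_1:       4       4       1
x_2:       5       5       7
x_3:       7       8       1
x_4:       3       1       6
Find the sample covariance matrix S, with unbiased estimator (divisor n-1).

Step 1 — column means:
  mean(X_1) = (4 + 5 + 7 + 3) / 4 = 19/4 = 4.75
  mean(X_2) = (4 + 5 + 8 + 1) / 4 = 18/4 = 4.5
  mean(X_3) = (1 + 7 + 1 + 6) / 4 = 15/4 = 3.75

Step 2 — sample covariance S[i,j] = (1/(n-1)) · Σ_k (x_{k,i} - mean_i) · (x_{k,j} - mean_j), with n-1 = 3.
  S[X_1,X_1] = ((-0.75)·(-0.75) + (0.25)·(0.25) + (2.25)·(2.25) + (-1.75)·(-1.75)) / 3 = 8.75/3 = 2.9167
  S[X_1,X_2] = ((-0.75)·(-0.5) + (0.25)·(0.5) + (2.25)·(3.5) + (-1.75)·(-3.5)) / 3 = 14.5/3 = 4.8333
  S[X_1,X_3] = ((-0.75)·(-2.75) + (0.25)·(3.25) + (2.25)·(-2.75) + (-1.75)·(2.25)) / 3 = -7.25/3 = -2.4167
  S[X_2,X_2] = ((-0.5)·(-0.5) + (0.5)·(0.5) + (3.5)·(3.5) + (-3.5)·(-3.5)) / 3 = 25/3 = 8.3333
  S[X_2,X_3] = ((-0.5)·(-2.75) + (0.5)·(3.25) + (3.5)·(-2.75) + (-3.5)·(2.25)) / 3 = -14.5/3 = -4.8333
  S[X_3,X_3] = ((-2.75)·(-2.75) + (3.25)·(3.25) + (-2.75)·(-2.75) + (2.25)·(2.25)) / 3 = 30.75/3 = 10.25

S is symmetric (S[j,i] = S[i,j]). Assembling:

S = [[2.9167, 4.8333, -2.4167],
 [4.8333, 8.3333, -4.8333],
 [-2.4167, -4.8333, 10.25]]


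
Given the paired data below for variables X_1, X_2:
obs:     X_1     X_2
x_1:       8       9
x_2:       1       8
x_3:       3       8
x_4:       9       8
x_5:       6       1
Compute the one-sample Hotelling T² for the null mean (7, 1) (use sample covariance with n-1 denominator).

Step 1 — sample mean vector:
  mean(X_1) = (8 + 1 + 3 + 9 + 6) / 5 = 27/5 = 5.4
  mean(X_2) = (9 + 8 + 8 + 8 + 1) / 5 = 34/5 = 6.8
  x̄ = (5.4, 6.8),  deviation x̄ - mu_0 = (5.4, 6.8) - (7, 1) = (-1.6, 5.8).

Step 2 — sample covariance matrix, S[i,j] = (1/(n-1)) · Σ_k (x_{k,i} - mean_i) · (x_{k,j} - mean_j), divisor n-1 = 4:
  S[X_1,X_1] = ((2.6)·(2.6) + (-4.4)·(-4.4) + (-2.4)·(-2.4) + (3.6)·(3.6) + (0.6)·(0.6)) / 4 = 45.2/4 = 11.3
  S[X_1,X_2] = ((2.6)·(2.2) + (-4.4)·(1.2) + (-2.4)·(1.2) + (3.6)·(1.2) + (0.6)·(-5.8)) / 4 = -1.6/4 = -0.4
  S[X_2,X_2] = ((2.2)·(2.2) + (1.2)·(1.2) + (1.2)·(1.2) + (1.2)·(1.2) + (-5.8)·(-5.8)) / 4 = 42.8/4 = 10.7
  S = [[11.3, -0.4],
 [-0.4, 10.7]].

Step 3 — invert S. det(S) = 11.3·10.7 - (-0.4)² = 120.75.
  S^{-1} = (1/det) · [[d, -b], [-b, a]] = [[0.0886, 0.0033],
 [0.0033, 0.0936]].

Step 4 — quadratic form (x̄ - mu_0)^T · S^{-1} · (x̄ - mu_0):
  S^{-1} · (x̄ - mu_0) = (-0.1226, 0.5375),
  (x̄ - mu_0)^T · [...] = (-1.6)·(-0.1226) + (5.8)·(0.5375) = 3.3135.

Step 5 — scale by n: T² = 5 · 3.3135 = 16.5673.

T² ≈ 16.5673


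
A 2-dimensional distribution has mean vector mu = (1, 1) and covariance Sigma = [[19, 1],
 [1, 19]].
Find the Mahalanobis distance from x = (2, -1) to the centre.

Step 1 — centre the observation: (x - mu) = (1, -2).

Step 2 — invert Sigma. det(Sigma) = 19·19 - (1)² = 360.
  Sigma^{-1} = (1/det) · [[d, -b], [-b, a]] = [[0.0528, -0.0028],
 [-0.0028, 0.0528]].

Step 3 — form the quadratic (x - mu)^T · Sigma^{-1} · (x - mu):
  Sigma^{-1} · (x - mu) = (0.0583, -0.1083).
  (x - mu)^T · [Sigma^{-1} · (x - mu)] = (1)·(0.0583) + (-2)·(-0.1083) = 0.275.

Step 4 — take square root: d = √(0.275) ≈ 0.5244.

d(x, mu) = √(0.275) ≈ 0.5244


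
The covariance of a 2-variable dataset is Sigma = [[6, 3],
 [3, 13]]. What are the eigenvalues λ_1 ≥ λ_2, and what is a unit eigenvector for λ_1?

Step 1 — characteristic polynomial of 2×2 Sigma:
  det(Sigma - λI) = λ² - trace · λ + det = 0.
  trace = 6 + 13 = 19, det = 6·13 - (3)² = 69.
Step 2 — discriminant:
  Δ = trace² - 4·det = 361 - 276 = 85.
Step 3 — eigenvalues:
  λ = (trace ± √Δ)/2 = (19 ± 9.2195)/2,
  λ_1 = 14.1098,  λ_2 = 4.8902.

Step 4 — unit eigenvector for λ_1: solve (Sigma - λ_1 I)v = 0. First row:
  (6 - 14.1098)·v_x + (3)·v_y = 0, i.e. (-8.1098)·v_x + (3)·v_y = 0,
  so v ∝ (b, λ_1 - a) = (3, 8.1098) = u.
  ||u|| = √((3)² + (8.1098)²) = √(74.7684) ≈ 8.6469,
  v_1 = u/||u|| ≈ (0.3469, 0.9379) (||v_1|| = 1).

λ_1 = 14.1098,  λ_2 = 4.8902;  v_1 ≈ (0.3469, 0.9379)


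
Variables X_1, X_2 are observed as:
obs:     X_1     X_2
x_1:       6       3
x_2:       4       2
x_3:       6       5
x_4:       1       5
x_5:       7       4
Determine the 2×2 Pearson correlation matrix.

Step 1 — column means:
  mean(X_1) = (6 + 4 + 6 + 1 + 7) / 5 = 24/5 = 4.8
  mean(X_2) = (3 + 2 + 5 + 5 + 4) / 5 = 19/5 = 3.8

Step 2 — sample variances and covariances s[i,j] = (1/(n-1)) · Σ_k (x_{k,i} - mean_i) · (x_{k,j} - mean_j), with n-1 = 4:
  s[X_1,X_1] = ((1.2)·(1.2) + (-0.8)·(-0.8) + (1.2)·(1.2) + (-3.8)·(-3.8) + (2.2)·(2.2)) / 4 = 22.8/4 = 5.7
  s[X_1,X_2] = ((1.2)·(-0.8) + (-0.8)·(-1.8) + (1.2)·(1.2) + (-3.8)·(1.2) + (2.2)·(0.2)) / 4 = -2.2/4 = -0.55
  s[X_2,X_2] = ((-0.8)·(-0.8) + (-1.8)·(-1.8) + (1.2)·(1.2) + (1.2)·(1.2) + (0.2)·(0.2)) / 4 = 6.8/4 = 1.7
  Sample standard deviations s_i = √(s[i,i]):
  s(X_1) = √(5.7) = 2.3875
  s(X_2) = √(1.7) = 1.3038

Step 3 — r_{ij} = s_{ij} / (s_i · s_j):
  r[X_1,X_1] = 1 (diagonal).
  r[X_1,X_2] = -0.55 / (2.3875 · 1.3038) = -0.55 / 3.1129 = -0.1767
  r[X_2,X_2] = 1 (diagonal).

R is symmetric with unit diagonal. Assembling:

R = [[1, -0.1767],
 [-0.1767, 1]]


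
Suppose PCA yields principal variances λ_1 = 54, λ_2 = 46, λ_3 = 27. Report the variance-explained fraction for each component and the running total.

Step 1 — total variance = trace(Sigma) = Σ λ_i = 54 + 46 + 27 = 127.

Step 2 — fraction explained by component i = λ_i / Σ λ:
  PC1: 54/127 = 0.4252
  PC2: 46/127 = 0.3622
  PC3: 27/127 = 0.2126

Step 3 — cumulative fraction after k components = (λ_1 + ... + λ_k) / Σ λ:
  k = 1: 54/127 = 0.4252
  k = 2: (54 + 46)/127 = 100/127 = 0.7874
  k = 3: (54 + 46 + 27)/127 = 127/127 = 1

Summary (fraction, with percent):

explained: PC1 0.4252 (42.52%), PC2 0.3622 (36.22%), PC3 0.2126 (21.26%);  cumulative: 0.4252, 0.7874, 1


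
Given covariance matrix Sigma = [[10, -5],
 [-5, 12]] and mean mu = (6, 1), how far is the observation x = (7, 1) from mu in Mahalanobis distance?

Step 1 — centre the observation: (x - mu) = (1, 0).

Step 2 — invert Sigma. det(Sigma) = 10·12 - (-5)² = 95.
  Sigma^{-1} = (1/det) · [[d, -b], [-b, a]] = [[0.1263, 0.0526],
 [0.0526, 0.1053]].

Step 3 — form the quadratic (x - mu)^T · Sigma^{-1} · (x - mu):
  Sigma^{-1} · (x - mu) = (0.1263, 0.0526).
  (x - mu)^T · [Sigma^{-1} · (x - mu)] = (1)·(0.1263) + (0)·(0.0526) = 0.1263.

Step 4 — take square root: d = √(0.1263) ≈ 0.3554.

d(x, mu) = √(0.1263) ≈ 0.3554


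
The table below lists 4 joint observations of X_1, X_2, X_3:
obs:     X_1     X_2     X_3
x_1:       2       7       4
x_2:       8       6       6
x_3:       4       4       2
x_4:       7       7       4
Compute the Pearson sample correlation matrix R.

Step 1 — column means:
  mean(X_1) = (2 + 8 + 4 + 7) / 4 = 21/4 = 5.25
  mean(X_2) = (7 + 6 + 4 + 7) / 4 = 24/4 = 6
  mean(X_3) = (4 + 6 + 2 + 4) / 4 = 16/4 = 4

Step 2 — sample variances and covariances s[i,j] = (1/(n-1)) · Σ_k (x_{k,i} - mean_i) · (x_{k,j} - mean_j), with n-1 = 3:
  s[X_1,X_1] = ((-3.25)·(-3.25) + (2.75)·(2.75) + (-1.25)·(-1.25) + (1.75)·(1.75)) / 3 = 22.75/3 = 7.5833
  s[X_1,X_2] = ((-3.25)·(1) + (2.75)·(0) + (-1.25)·(-2) + (1.75)·(1)) / 3 = 1/3 = 0.3333
  s[X_1,X_3] = ((-3.25)·(0) + (2.75)·(2) + (-1.25)·(-2) + (1.75)·(0)) / 3 = 8/3 = 2.6667
  s[X_2,X_2] = ((1)·(1) + (0)·(0) + (-2)·(-2) + (1)·(1)) / 3 = 6/3 = 2
  s[X_2,X_3] = ((1)·(0) + (0)·(2) + (-2)·(-2) + (1)·(0)) / 3 = 4/3 = 1.3333
  s[X_3,X_3] = ((0)·(0) + (2)·(2) + (-2)·(-2) + (0)·(0)) / 3 = 8/3 = 2.6667
  Sample standard deviations s_i = √(s[i,i]):
  s(X_1) = √(7.5833) = 2.7538
  s(X_2) = √(2) = 1.4142
  s(X_3) = √(2.6667) = 1.633

Step 3 — r_{ij} = s_{ij} / (s_i · s_j):
  r[X_1,X_1] = 1 (diagonal).
  r[X_1,X_2] = 0.3333 / (2.7538 · 1.4142) = 0.3333 / 3.8944 = 0.0856
  r[X_1,X_3] = 2.6667 / (2.7538 · 1.633) = 2.6667 / 4.4969 = 0.593
  r[X_2,X_2] = 1 (diagonal).
  r[X_2,X_3] = 1.3333 / (1.4142 · 1.633) = 1.3333 / 2.3094 = 0.5774
  r[X_3,X_3] = 1 (diagonal).

R is symmetric with unit diagonal. Assembling:

R = [[1, 0.0856, 0.593],
 [0.0856, 1, 0.5774],
 [0.593, 0.5774, 1]]


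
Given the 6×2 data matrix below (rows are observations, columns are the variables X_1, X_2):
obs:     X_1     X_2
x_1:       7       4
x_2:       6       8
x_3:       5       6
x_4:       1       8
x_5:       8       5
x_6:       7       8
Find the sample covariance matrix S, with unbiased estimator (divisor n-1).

Step 1 — column means:
  mean(X_1) = (7 + 6 + 5 + 1 + 8 + 7) / 6 = 34/6 = 5.6667
  mean(X_2) = (4 + 8 + 6 + 8 + 5 + 8) / 6 = 39/6 = 6.5

Step 2 — sample covariance S[i,j] = (1/(n-1)) · Σ_k (x_{k,i} - mean_i) · (x_{k,j} - mean_j), with n-1 = 5.
  S[X_1,X_1] = ((1.3333)·(1.3333) + (0.3333)·(0.3333) + (-0.6667)·(-0.6667) + (-4.6667)·(-4.6667) + (2.3333)·(2.3333) + (1.3333)·(1.3333)) / 5 = 31.3333/5 = 6.2667
  S[X_1,X_2] = ((1.3333)·(-2.5) + (0.3333)·(1.5) + (-0.6667)·(-0.5) + (-4.6667)·(1.5) + (2.3333)·(-1.5) + (1.3333)·(1.5)) / 5 = -11/5 = -2.2
  S[X_2,X_2] = ((-2.5)·(-2.5) + (1.5)·(1.5) + (-0.5)·(-0.5) + (1.5)·(1.5) + (-1.5)·(-1.5) + (1.5)·(1.5)) / 5 = 15.5/5 = 3.1

S is symmetric (S[j,i] = S[i,j]). Assembling:

S = [[6.2667, -2.2],
 [-2.2, 3.1]]


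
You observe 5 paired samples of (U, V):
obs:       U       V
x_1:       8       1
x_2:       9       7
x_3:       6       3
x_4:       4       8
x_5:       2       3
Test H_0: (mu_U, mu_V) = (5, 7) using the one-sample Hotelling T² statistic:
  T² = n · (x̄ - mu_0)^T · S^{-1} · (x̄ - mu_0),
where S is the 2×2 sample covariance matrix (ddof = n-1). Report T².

Step 1 — sample mean vector:
  mean(U) = (8 + 9 + 6 + 4 + 2) / 5 = 29/5 = 5.8
  mean(V) = (1 + 7 + 3 + 8 + 3) / 5 = 22/5 = 4.4
  x̄ = (5.8, 4.4),  deviation x̄ - mu_0 = (5.8, 4.4) - (5, 7) = (0.8, -2.6).

Step 2 — sample covariance matrix, S[i,j] = (1/(n-1)) · Σ_k (x_{k,i} - mean_i) · (x_{k,j} - mean_j), divisor n-1 = 4:
  S[U,U] = ((2.2)·(2.2) + (3.2)·(3.2) + (0.2)·(0.2) + (-1.8)·(-1.8) + (-3.8)·(-3.8)) / 4 = 32.8/4 = 8.2
  S[U,V] = ((2.2)·(-3.4) + (3.2)·(2.6) + (0.2)·(-1.4) + (-1.8)·(3.6) + (-3.8)·(-1.4)) / 4 = -0.6/4 = -0.15
  S[V,V] = ((-3.4)·(-3.4) + (2.6)·(2.6) + (-1.4)·(-1.4) + (3.6)·(3.6) + (-1.4)·(-1.4)) / 4 = 35.2/4 = 8.8
  S = [[8.2, -0.15],
 [-0.15, 8.8]].

Step 3 — invert S. det(S) = 8.2·8.8 - (-0.15)² = 72.1375.
  S^{-1} = (1/det) · [[d, -b], [-b, a]] = [[0.122, 0.0021],
 [0.0021, 0.1137]].

Step 4 — quadratic form (x̄ - mu_0)^T · S^{-1} · (x̄ - mu_0):
  S^{-1} · (x̄ - mu_0) = (0.0922, -0.2939),
  (x̄ - mu_0)^T · [...] = (0.8)·(0.0922) + (-2.6)·(-0.2939) = 0.8378.

Step 5 — scale by n: T² = 5 · 0.8378 = 4.1892.

T² ≈ 4.1892


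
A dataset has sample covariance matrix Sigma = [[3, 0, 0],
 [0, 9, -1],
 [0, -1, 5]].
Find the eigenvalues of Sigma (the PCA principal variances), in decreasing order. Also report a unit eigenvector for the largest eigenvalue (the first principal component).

Step 1 — characteristic polynomial p(λ) = det(λI - Sigma) = λ³ - tr·λ² + c_1·λ - det, where tr = trace, c_1 = sum of the principal 2×2 minors, det = det(Sigma):
  tr = 3 + 9 + 5 = 17,
  c_1 = (3·9 - (0)²) + (3·5 - (0)²) + (9·5 - (-1)²) = 27 + 15 + 44 = 86,
  det = 3·(9·5 - (-1)²) - (0)·((0)·5 - (-1)·(0)) + (0)·((0)·(-1) - 9·(0)) = 3·(44) - (0)·(0) + (0)·(0) = 132.
  So p(λ) = λ³ - 17λ² + 86λ - 132.
Step 2 — look for an integer root (rational root theorem: any rational root is an integer divisor of 132). Testing λ = 3:
  p(3) = 27 - 153 + 258 - 132 = 0  ✓
  Dividing out (λ - 3): p(λ) = (λ - 3)(λ² - 14λ + 44).
Step 3 — remaining eigenvalues from the quadratic λ² - 14λ + 44 = 0:
  Δ = 14² - 4·44 = 196 - 176 = 20,  λ = (14 ± √20)/2 = (14 ± 4.4721)/2 ≈ 9.2361 or 4.7639.
  Sorted: λ_1 = 9.2361,  λ_2 = 4.7639,  λ_3 = 3  (check: sum = 17 = tr ✓).

Step 4 — unit eigenvector for λ_1 ≈ 9.2361: v spans the null space of (Sigma - λ_1 I), whose rows are
  r_1 = (-6.2361, 0, 0),  r_2 = (0, -0.2361, -1),  r_3 = (0, -1, -4.2361).
  v is orthogonal to every row, so take v ∝ r_1 × r_2 = ((0)·(-1) - (0)·(-0.2361), (0)·(0) - (-6.2361)·(-1), (-6.2361)·(-0.2361) - (0)·(0)) ≈ (0, -6.2361, 1.4721).
  Rescale (multiply by -1 so the first nonzero entry is positive): u = (0, 6.2361, -1.4721).
  ||u|| = √((0)² + (6.2361)² + (-1.4721)²) = √(41.0557) ≈ 6.4075,  v_1 = u/||u|| ≈ (0, 0.9732, -0.2298) (||v_1|| = 1).

λ_1 = 9.2361,  λ_2 = 4.7639,  λ_3 = 3;  v_1 ≈ (0, 0.9732, -0.2298)


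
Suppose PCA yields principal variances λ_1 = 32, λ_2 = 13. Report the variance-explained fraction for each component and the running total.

Step 1 — total variance = trace(Sigma) = Σ λ_i = 32 + 13 = 45.

Step 2 — fraction explained by component i = λ_i / Σ λ:
  PC1: 32/45 = 0.7111
  PC2: 13/45 = 0.2889

Step 3 — cumulative fraction after k components = (λ_1 + ... + λ_k) / Σ λ:
  k = 1: 32/45 = 0.7111
  k = 2: (32 + 13)/45 = 45/45 = 1

Summary (fraction, with percent):

explained: PC1 0.7111 (71.11%), PC2 0.2889 (28.89%);  cumulative: 0.7111, 1


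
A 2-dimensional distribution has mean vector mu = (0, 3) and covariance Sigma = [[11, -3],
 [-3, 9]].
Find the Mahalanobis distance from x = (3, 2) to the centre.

Step 1 — centre the observation: (x - mu) = (3, -1).

Step 2 — invert Sigma. det(Sigma) = 11·9 - (-3)² = 90.
  Sigma^{-1} = (1/det) · [[d, -b], [-b, a]] = [[0.1, 0.0333],
 [0.0333, 0.1222]].

Step 3 — form the quadratic (x - mu)^T · Sigma^{-1} · (x - mu):
  Sigma^{-1} · (x - mu) = (0.2667, -0.0222).
  (x - mu)^T · [Sigma^{-1} · (x - mu)] = (3)·(0.2667) + (-1)·(-0.0222) = 0.8222.

Step 4 — take square root: d = √(0.8222) ≈ 0.9068.

d(x, mu) = √(0.8222) ≈ 0.9068


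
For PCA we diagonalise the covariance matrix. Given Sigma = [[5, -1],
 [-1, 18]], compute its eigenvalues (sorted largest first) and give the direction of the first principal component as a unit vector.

Step 1 — characteristic polynomial of 2×2 Sigma:
  det(Sigma - λI) = λ² - trace · λ + det = 0.
  trace = 5 + 18 = 23, det = 5·18 - (-1)² = 89.
Step 2 — discriminant:
  Δ = trace² - 4·det = 529 - 356 = 173.
Step 3 — eigenvalues:
  λ = (trace ± √Δ)/2 = (23 ± 13.1529)/2,
  λ_1 = 18.0765,  λ_2 = 4.9235.

Step 4 — unit eigenvector for λ_1: solve (Sigma - λ_1 I)v = 0. First row:
  (5 - 18.0765)·v_x + (-1)·v_y = 0, i.e. (-13.0765)·v_x + (-1)·v_y = 0,
  so v ∝ (b, λ_1 - a) = (-1, 13.0765); multiply by -1 so the first entry is positive: u = (1, -13.0765).
  ||u|| = √((1)² + (-13.0765)²) = √(171.9942) ≈ 13.1147,
  v_1 = u/||u|| ≈ (0.0763, -0.9971) (||v_1|| = 1).

λ_1 = 18.0765,  λ_2 = 4.9235;  v_1 ≈ (0.0763, -0.9971)


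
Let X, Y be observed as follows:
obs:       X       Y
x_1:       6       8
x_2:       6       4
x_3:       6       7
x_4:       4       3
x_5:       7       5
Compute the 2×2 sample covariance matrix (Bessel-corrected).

Step 1 — column means:
  mean(X) = (6 + 6 + 6 + 4 + 7) / 5 = 29/5 = 5.8
  mean(Y) = (8 + 4 + 7 + 3 + 5) / 5 = 27/5 = 5.4

Step 2 — sample covariance S[i,j] = (1/(n-1)) · Σ_k (x_{k,i} - mean_i) · (x_{k,j} - mean_j), with n-1 = 4.
  S[X,X] = ((0.2)·(0.2) + (0.2)·(0.2) + (0.2)·(0.2) + (-1.8)·(-1.8) + (1.2)·(1.2)) / 4 = 4.8/4 = 1.2
  S[X,Y] = ((0.2)·(2.6) + (0.2)·(-1.4) + (0.2)·(1.6) + (-1.8)·(-2.4) + (1.2)·(-0.4)) / 4 = 4.4/4 = 1.1
  S[Y,Y] = ((2.6)·(2.6) + (-1.4)·(-1.4) + (1.6)·(1.6) + (-2.4)·(-2.4) + (-0.4)·(-0.4)) / 4 = 17.2/4 = 4.3

S is symmetric (S[j,i] = S[i,j]). Assembling:

S = [[1.2, 1.1],
 [1.1, 4.3]]


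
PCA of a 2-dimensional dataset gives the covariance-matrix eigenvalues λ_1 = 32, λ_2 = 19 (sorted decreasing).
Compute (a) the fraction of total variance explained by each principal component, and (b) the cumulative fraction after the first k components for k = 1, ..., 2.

Step 1 — total variance = trace(Sigma) = Σ λ_i = 32 + 19 = 51.

Step 2 — fraction explained by component i = λ_i / Σ λ:
  PC1: 32/51 = 0.6275
  PC2: 19/51 = 0.3725

Step 3 — cumulative fraction after k components = (λ_1 + ... + λ_k) / Σ λ:
  k = 1: 32/51 = 0.6275
  k = 2: (32 + 19)/51 = 51/51 = 1

Summary (fraction, with percent):

explained: PC1 0.6275 (62.75%), PC2 0.3725 (37.25%);  cumulative: 0.6275, 1


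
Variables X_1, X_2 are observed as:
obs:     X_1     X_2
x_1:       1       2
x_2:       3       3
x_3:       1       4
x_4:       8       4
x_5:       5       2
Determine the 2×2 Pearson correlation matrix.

Step 1 — column means:
  mean(X_1) = (1 + 3 + 1 + 8 + 5) / 5 = 18/5 = 3.6
  mean(X_2) = (2 + 3 + 4 + 4 + 2) / 5 = 15/5 = 3

Step 2 — sample variances and covariances s[i,j] = (1/(n-1)) · Σ_k (x_{k,i} - mean_i) · (x_{k,j} - mean_j), with n-1 = 4:
  s[X_1,X_1] = ((-2.6)·(-2.6) + (-0.6)·(-0.6) + (-2.6)·(-2.6) + (4.4)·(4.4) + (1.4)·(1.4)) / 4 = 35.2/4 = 8.8
  s[X_1,X_2] = ((-2.6)·(-1) + (-0.6)·(0) + (-2.6)·(1) + (4.4)·(1) + (1.4)·(-1)) / 4 = 3/4 = 0.75
  s[X_2,X_2] = ((-1)·(-1) + (0)·(0) + (1)·(1) + (1)·(1) + (-1)·(-1)) / 4 = 4/4 = 1
  Sample standard deviations s_i = √(s[i,i]):
  s(X_1) = √(8.8) = 2.9665
  s(X_2) = √(1) = 1

Step 3 — r_{ij} = s_{ij} / (s_i · s_j):
  r[X_1,X_1] = 1 (diagonal).
  r[X_1,X_2] = 0.75 / (2.9665 · 1) = 0.75 / 2.9665 = 0.2528
  r[X_2,X_2] = 1 (diagonal).

R is symmetric with unit diagonal. Assembling:

R = [[1, 0.2528],
 [0.2528, 1]]


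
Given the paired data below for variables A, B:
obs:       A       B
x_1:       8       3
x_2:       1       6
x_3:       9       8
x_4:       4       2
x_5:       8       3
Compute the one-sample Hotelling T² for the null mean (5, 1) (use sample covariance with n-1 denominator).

Step 1 — sample mean vector:
  mean(A) = (8 + 1 + 9 + 4 + 8) / 5 = 30/5 = 6
  mean(B) = (3 + 6 + 8 + 2 + 3) / 5 = 22/5 = 4.4
  x̄ = (6, 4.4),  deviation x̄ - mu_0 = (6, 4.4) - (5, 1) = (1, 3.4).

Step 2 — sample covariance matrix, S[i,j] = (1/(n-1)) · Σ_k (x_{k,i} - mean_i) · (x_{k,j} - mean_j), divisor n-1 = 4:
  S[A,A] = ((2)·(2) + (-5)·(-5) + (3)·(3) + (-2)·(-2) + (2)·(2)) / 4 = 46/4 = 11.5
  S[A,B] = ((2)·(-1.4) + (-5)·(1.6) + (3)·(3.6) + (-2)·(-2.4) + (2)·(-1.4)) / 4 = 2/4 = 0.5
  S[B,B] = ((-1.4)·(-1.4) + (1.6)·(1.6) + (3.6)·(3.6) + (-2.4)·(-2.4) + (-1.4)·(-1.4)) / 4 = 25.2/4 = 6.3
  S = [[11.5, 0.5],
 [0.5, 6.3]].

Step 3 — invert S. det(S) = 11.5·6.3 - (0.5)² = 72.2.
  S^{-1} = (1/det) · [[d, -b], [-b, a]] = [[0.0873, -0.0069],
 [-0.0069, 0.1593]].

Step 4 — quadratic form (x̄ - mu_0)^T · S^{-1} · (x̄ - mu_0):
  S^{-1} · (x̄ - mu_0) = (0.0637, 0.5346),
  (x̄ - mu_0)^T · [...] = (1)·(0.0637) + (3.4)·(0.5346) = 1.8814.

Step 5 — scale by n: T² = 5 · 1.8814 = 9.4072.

T² ≈ 9.4072


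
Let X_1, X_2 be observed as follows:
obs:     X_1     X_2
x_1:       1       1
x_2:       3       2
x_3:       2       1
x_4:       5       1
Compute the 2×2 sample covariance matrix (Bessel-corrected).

Step 1 — column means:
  mean(X_1) = (1 + 3 + 2 + 5) / 4 = 11/4 = 2.75
  mean(X_2) = (1 + 2 + 1 + 1) / 4 = 5/4 = 1.25

Step 2 — sample covariance S[i,j] = (1/(n-1)) · Σ_k (x_{k,i} - mean_i) · (x_{k,j} - mean_j), with n-1 = 3.
  S[X_1,X_1] = ((-1.75)·(-1.75) + (0.25)·(0.25) + (-0.75)·(-0.75) + (2.25)·(2.25)) / 3 = 8.75/3 = 2.9167
  S[X_1,X_2] = ((-1.75)·(-0.25) + (0.25)·(0.75) + (-0.75)·(-0.25) + (2.25)·(-0.25)) / 3 = 0.25/3 = 0.0833
  S[X_2,X_2] = ((-0.25)·(-0.25) + (0.75)·(0.75) + (-0.25)·(-0.25) + (-0.25)·(-0.25)) / 3 = 0.75/3 = 0.25

S is symmetric (S[j,i] = S[i,j]). Assembling:

S = [[2.9167, 0.0833],
 [0.0833, 0.25]]


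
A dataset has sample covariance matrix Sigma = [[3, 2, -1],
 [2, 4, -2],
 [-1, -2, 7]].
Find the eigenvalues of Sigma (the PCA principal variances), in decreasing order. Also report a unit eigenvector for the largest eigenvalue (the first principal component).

Step 1 — characteristic polynomial p(λ) = det(λI - Sigma) = λ³ - tr·λ² + c_1·λ - det, where tr = trace, c_1 = sum of the principal 2×2 minors, det = det(Sigma):
  tr = 3 + 4 + 7 = 14,
  c_1 = (3·4 - (2)²) + (3·7 - (-1)²) + (4·7 - (-2)²) = 8 + 20 + 24 = 52,
  det = 3·(4·7 - (-2)²) - (2)·((2)·7 - (-2)·(-1)) + (-1)·((2)·(-2) - 4·(-1)) = 3·(24) - (2)·(12) + (-1)·(0) = 48.
  So p(λ) = λ³ - 14λ² + 52λ - 48.
Step 2 — look for an integer root (rational root theorem: any rational root is an integer divisor of 48). Testing λ = 4:
  p(4) = 64 - 224 + 208 - 48 = 0  ✓
  Dividing out (λ - 4): p(λ) = (λ - 4)(λ² - 10λ + 12).
Step 3 — remaining eigenvalues from the quadratic λ² - 10λ + 12 = 0:
  Δ = 10² - 4·12 = 100 - 48 = 52,  λ = (10 ± √52)/2 = (10 ± 7.2111)/2 ≈ 8.6056 or 1.3944.
  Sorted: λ_1 = 8.6056,  λ_2 = 4,  λ_3 = 1.3944  (check: sum = 14 = tr ✓).

Step 4 — unit eigenvector for λ_1 ≈ 8.6056: v spans the null space of (Sigma - λ_1 I), whose rows are
  r_1 = (-5.6056, 2, -1),  r_2 = (2, -4.6056, -2),  r_3 = (-1, -2, -1.6056).
  v is orthogonal to every row, so take v ∝ r_1 × r_2 = ((2)·(-2) - (-1)·(-4.6056), (-1)·(2) - (-5.6056)·(-2), (-5.6056)·(-4.6056) - (2)·(2)) ≈ (-8.6056, -13.2111, 21.8167).
  Rescale (multiply by -1 so the first nonzero entry is positive): u = (8.6056, 13.2111, -21.8167).
  ||u|| = √((8.6056)² + (13.2111)² + (-21.8167)²) = √(724.5551) ≈ 26.9176,  v_1 = u/||u|| ≈ (0.3197, 0.4908, -0.8105) (||v_1|| = 1).

λ_1 = 8.6056,  λ_2 = 4,  λ_3 = 1.3944;  v_1 ≈ (0.3197, 0.4908, -0.8105)


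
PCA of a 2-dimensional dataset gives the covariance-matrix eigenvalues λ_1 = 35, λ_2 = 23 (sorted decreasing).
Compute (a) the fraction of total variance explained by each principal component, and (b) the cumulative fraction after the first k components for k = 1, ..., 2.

Step 1 — total variance = trace(Sigma) = Σ λ_i = 35 + 23 = 58.

Step 2 — fraction explained by component i = λ_i / Σ λ:
  PC1: 35/58 = 0.6034
  PC2: 23/58 = 0.3966

Step 3 — cumulative fraction after k components = (λ_1 + ... + λ_k) / Σ λ:
  k = 1: 35/58 = 0.6034
  k = 2: (35 + 23)/58 = 58/58 = 1

Summary (fraction, with percent):

explained: PC1 0.6034 (60.34%), PC2 0.3966 (39.66%);  cumulative: 0.6034, 1


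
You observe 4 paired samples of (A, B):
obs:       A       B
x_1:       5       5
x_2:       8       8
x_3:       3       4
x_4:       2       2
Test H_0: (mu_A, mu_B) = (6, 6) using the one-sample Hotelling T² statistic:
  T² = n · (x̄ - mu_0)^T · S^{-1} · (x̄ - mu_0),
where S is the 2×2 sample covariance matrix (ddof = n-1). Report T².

Step 1 — sample mean vector:
  mean(A) = (5 + 8 + 3 + 2) / 4 = 18/4 = 4.5
  mean(B) = (5 + 8 + 4 + 2) / 4 = 19/4 = 4.75
  x̄ = (4.5, 4.75),  deviation x̄ - mu_0 = (4.5, 4.75) - (6, 6) = (-1.5, -1.25).

Step 2 — sample covariance matrix, S[i,j] = (1/(n-1)) · Σ_k (x_{k,i} - mean_i) · (x_{k,j} - mean_j), divisor n-1 = 3:
  S[A,A] = ((0.5)·(0.5) + (3.5)·(3.5) + (-1.5)·(-1.5) + (-2.5)·(-2.5)) / 3 = 21/3 = 7
  S[A,B] = ((0.5)·(0.25) + (3.5)·(3.25) + (-1.5)·(-0.75) + (-2.5)·(-2.75)) / 3 = 19.5/3 = 6.5
  S[B,B] = ((0.25)·(0.25) + (3.25)·(3.25) + (-0.75)·(-0.75) + (-2.75)·(-2.75)) / 3 = 18.75/3 = 6.25
  S = [[7, 6.5],
 [6.5, 6.25]].

Step 3 — invert S. det(S) = 7·6.25 - (6.5)² = 1.5.
  S^{-1} = (1/det) · [[d, -b], [-b, a]] = [[4.1667, -4.3333],
 [-4.3333, 4.6667]].

Step 4 — quadratic form (x̄ - mu_0)^T · S^{-1} · (x̄ - mu_0):
  S^{-1} · (x̄ - mu_0) = (-0.8333, 0.6667),
  (x̄ - mu_0)^T · [...] = (-1.5)·(-0.8333) + (-1.25)·(0.6667) = 0.4167.

Step 5 — scale by n: T² = 4 · 0.4167 = 1.6667.

T² ≈ 1.6667


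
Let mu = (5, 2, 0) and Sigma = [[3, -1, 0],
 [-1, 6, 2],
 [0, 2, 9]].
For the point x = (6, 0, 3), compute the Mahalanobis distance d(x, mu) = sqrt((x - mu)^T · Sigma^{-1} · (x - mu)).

Step 1 — centre the observation: (x - mu) = (1, -2, 3).

Step 2 — invert Sigma (cofactor / det for 3×3, or solve directly):
  Sigma^{-1} = [[0.3546, 0.0638, -0.0142],
 [0.0638, 0.1915, -0.0426],
 [-0.0142, -0.0426, 0.1206]].

Step 3 — form the quadratic (x - mu)^T · Sigma^{-1} · (x - mu):
  Sigma^{-1} · (x - mu) = (0.1844, -0.4468, 0.4326).
  (x - mu)^T · [Sigma^{-1} · (x - mu)] = (1)·(0.1844) + (-2)·(-0.4468) + (3)·(0.4326) = 2.3759.

Step 4 — take square root: d = √(2.3759) ≈ 1.5414.

d(x, mu) = √(2.3759) ≈ 1.5414


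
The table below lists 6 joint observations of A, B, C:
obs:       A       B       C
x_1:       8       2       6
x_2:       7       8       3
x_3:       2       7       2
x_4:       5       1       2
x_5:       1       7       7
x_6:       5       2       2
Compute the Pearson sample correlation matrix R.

Step 1 — column means:
  mean(A) = (8 + 7 + 2 + 5 + 1 + 5) / 6 = 28/6 = 4.6667
  mean(B) = (2 + 8 + 7 + 1 + 7 + 2) / 6 = 27/6 = 4.5
  mean(C) = (6 + 3 + 2 + 2 + 7 + 2) / 6 = 22/6 = 3.6667

Step 2 — sample variances and covariances s[i,j] = (1/(n-1)) · Σ_k (x_{k,i} - mean_i) · (x_{k,j} - mean_j), with n-1 = 5:
  s[A,A] = ((3.3333)·(3.3333) + (2.3333)·(2.3333) + (-2.6667)·(-2.6667) + (0.3333)·(0.3333) + (-3.6667)·(-3.6667) + (0.3333)·(0.3333)) / 5 = 37.3333/5 = 7.4667
  s[A,B] = ((3.3333)·(-2.5) + (2.3333)·(3.5) + (-2.6667)·(2.5) + (0.3333)·(-3.5) + (-3.6667)·(2.5) + (0.3333)·(-2.5)) / 5 = -18/5 = -3.6
  s[A,C] = ((3.3333)·(2.3333) + (2.3333)·(-0.6667) + (-2.6667)·(-1.6667) + (0.3333)·(-1.6667) + (-3.6667)·(3.3333) + (0.3333)·(-1.6667)) / 5 = -2.6667/5 = -0.5333
  s[B,B] = ((-2.5)·(-2.5) + (3.5)·(3.5) + (2.5)·(2.5) + (-3.5)·(-3.5) + (2.5)·(2.5) + (-2.5)·(-2.5)) / 5 = 49.5/5 = 9.9
  s[B,C] = ((-2.5)·(2.3333) + (3.5)·(-0.6667) + (2.5)·(-1.6667) + (-3.5)·(-1.6667) + (2.5)·(3.3333) + (-2.5)·(-1.6667)) / 5 = 6/5 = 1.2
  s[C,C] = ((2.3333)·(2.3333) + (-0.6667)·(-0.6667) + (-1.6667)·(-1.6667) + (-1.6667)·(-1.6667) + (3.3333)·(3.3333) + (-1.6667)·(-1.6667)) / 5 = 25.3333/5 = 5.0667
  Sample standard deviations s_i = √(s[i,i]):
  s(A) = √(7.4667) = 2.7325
  s(B) = √(9.9) = 3.1464
  s(C) = √(5.0667) = 2.2509

Step 3 — r_{ij} = s_{ij} / (s_i · s_j):
  r[A,A] = 1 (diagonal).
  r[A,B] = -3.6 / (2.7325 · 3.1464) = -3.6 / 8.5977 = -0.4187
  r[A,C] = -0.5333 / (2.7325 · 2.2509) = -0.5333 / 6.1507 = -0.0867
  r[B,B] = 1 (diagonal).
  r[B,C] = 1.2 / (3.1464 · 2.2509) = 1.2 / 7.0824 = 0.1694
  r[C,C] = 1 (diagonal).

R is symmetric with unit diagonal. Assembling:

R = [[1, -0.4187, -0.0867],
 [-0.4187, 1, 0.1694],
 [-0.0867, 0.1694, 1]]


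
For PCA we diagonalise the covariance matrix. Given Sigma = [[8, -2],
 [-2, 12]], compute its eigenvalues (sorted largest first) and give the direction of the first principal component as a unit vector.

Step 1 — characteristic polynomial of 2×2 Sigma:
  det(Sigma - λI) = λ² - trace · λ + det = 0.
  trace = 8 + 12 = 20, det = 8·12 - (-2)² = 92.
Step 2 — discriminant:
  Δ = trace² - 4·det = 400 - 368 = 32.
Step 3 — eigenvalues:
  λ = (trace ± √Δ)/2 = (20 ± 5.6569)/2,
  λ_1 = 12.8284,  λ_2 = 7.1716.

Step 4 — unit eigenvector for λ_1: solve (Sigma - λ_1 I)v = 0. First row:
  (8 - 12.8284)·v_x + (-2)·v_y = 0, i.e. (-4.8284)·v_x + (-2)·v_y = 0,
  so v ∝ (b, λ_1 - a) = (-2, 4.8284); multiply by -1 so the first entry is positive: u = (2, -4.8284).
  ||u|| = √((2)² + (-4.8284)²) = √(27.3137) ≈ 5.2263,
  v_1 = u/||u|| ≈ (0.3827, -0.9239) (||v_1|| = 1).

λ_1 = 12.8284,  λ_2 = 7.1716;  v_1 ≈ (0.3827, -0.9239)


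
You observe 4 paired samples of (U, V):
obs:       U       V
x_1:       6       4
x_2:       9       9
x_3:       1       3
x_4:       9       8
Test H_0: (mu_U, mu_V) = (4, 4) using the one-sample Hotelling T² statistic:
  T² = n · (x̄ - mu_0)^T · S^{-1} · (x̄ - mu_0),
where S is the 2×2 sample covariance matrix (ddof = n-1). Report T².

Step 1 — sample mean vector:
  mean(U) = (6 + 9 + 1 + 9) / 4 = 25/4 = 6.25
  mean(V) = (4 + 9 + 3 + 8) / 4 = 24/4 = 6
  x̄ = (6.25, 6),  deviation x̄ - mu_0 = (6.25, 6) - (4, 4) = (2.25, 2).

Step 2 — sample covariance matrix, S[i,j] = (1/(n-1)) · Σ_k (x_{k,i} - mean_i) · (x_{k,j} - mean_j), divisor n-1 = 3:
  S[U,U] = ((-0.25)·(-0.25) + (2.75)·(2.75) + (-5.25)·(-5.25) + (2.75)·(2.75)) / 3 = 42.75/3 = 14.25
  S[U,V] = ((-0.25)·(-2) + (2.75)·(3) + (-5.25)·(-3) + (2.75)·(2)) / 3 = 30/3 = 10
  S[V,V] = ((-2)·(-2) + (3)·(3) + (-3)·(-3) + (2)·(2)) / 3 = 26/3 = 8.6667
  S = [[14.25, 10],
 [10, 8.6667]].

Step 3 — invert S. det(S) = 14.25·8.6667 - (10)² = 23.5.
  S^{-1} = (1/det) · [[d, -b], [-b, a]] = [[0.3688, -0.4255],
 [-0.4255, 0.6064]].

Step 4 — quadratic form (x̄ - mu_0)^T · S^{-1} · (x̄ - mu_0):
  S^{-1} · (x̄ - mu_0) = (-0.0213, 0.2553),
  (x̄ - mu_0)^T · [...] = (2.25)·(-0.0213) + (2)·(0.2553) = 0.4628.

Step 5 — scale by n: T² = 4 · 0.4628 = 1.8511.

T² ≈ 1.8511


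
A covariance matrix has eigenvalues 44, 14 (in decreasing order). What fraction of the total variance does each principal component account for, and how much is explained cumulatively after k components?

Step 1 — total variance = trace(Sigma) = Σ λ_i = 44 + 14 = 58.

Step 2 — fraction explained by component i = λ_i / Σ λ:
  PC1: 44/58 = 0.7586
  PC2: 14/58 = 0.2414

Step 3 — cumulative fraction after k components = (λ_1 + ... + λ_k) / Σ λ:
  k = 1: 44/58 = 0.7586
  k = 2: (44 + 14)/58 = 58/58 = 1

Summary (fraction, with percent):

explained: PC1 0.7586 (75.86%), PC2 0.2414 (24.14%);  cumulative: 0.7586, 1


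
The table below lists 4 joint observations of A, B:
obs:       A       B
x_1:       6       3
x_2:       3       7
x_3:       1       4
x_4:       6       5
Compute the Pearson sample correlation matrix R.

Step 1 — column means:
  mean(A) = (6 + 3 + 1 + 6) / 4 = 16/4 = 4
  mean(B) = (3 + 7 + 4 + 5) / 4 = 19/4 = 4.75

Step 2 — sample variances and covariances s[i,j] = (1/(n-1)) · Σ_k (x_{k,i} - mean_i) · (x_{k,j} - mean_j), with n-1 = 3:
  s[A,A] = ((2)·(2) + (-1)·(-1) + (-3)·(-3) + (2)·(2)) / 3 = 18/3 = 6
  s[A,B] = ((2)·(-1.75) + (-1)·(2.25) + (-3)·(-0.75) + (2)·(0.25)) / 3 = -3/3 = -1
  s[B,B] = ((-1.75)·(-1.75) + (2.25)·(2.25) + (-0.75)·(-0.75) + (0.25)·(0.25)) / 3 = 8.75/3 = 2.9167
  Sample standard deviations s_i = √(s[i,i]):
  s(A) = √(6) = 2.4495
  s(B) = √(2.9167) = 1.7078

Step 3 — r_{ij} = s_{ij} / (s_i · s_j):
  r[A,A] = 1 (diagonal).
  r[A,B] = -1 / (2.4495 · 1.7078) = -1 / 4.1833 = -0.239
  r[B,B] = 1 (diagonal).

R is symmetric with unit diagonal. Assembling:

R = [[1, -0.239],
 [-0.239, 1]]


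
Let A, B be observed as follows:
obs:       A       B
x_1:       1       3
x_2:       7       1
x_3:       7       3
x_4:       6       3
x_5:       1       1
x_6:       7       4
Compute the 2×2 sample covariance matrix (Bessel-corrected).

Step 1 — column means:
  mean(A) = (1 + 7 + 7 + 6 + 1 + 7) / 6 = 29/6 = 4.8333
  mean(B) = (3 + 1 + 3 + 3 + 1 + 4) / 6 = 15/6 = 2.5

Step 2 — sample covariance S[i,j] = (1/(n-1)) · Σ_k (x_{k,i} - mean_i) · (x_{k,j} - mean_j), with n-1 = 5.
  S[A,A] = ((-3.8333)·(-3.8333) + (2.1667)·(2.1667) + (2.1667)·(2.1667) + (1.1667)·(1.1667) + (-3.8333)·(-3.8333) + (2.1667)·(2.1667)) / 5 = 44.8333/5 = 8.9667
  S[A,B] = ((-3.8333)·(0.5) + (2.1667)·(-1.5) + (2.1667)·(0.5) + (1.1667)·(0.5) + (-3.8333)·(-1.5) + (2.1667)·(1.5)) / 5 = 5.5/5 = 1.1
  S[B,B] = ((0.5)·(0.5) + (-1.5)·(-1.5) + (0.5)·(0.5) + (0.5)·(0.5) + (-1.5)·(-1.5) + (1.5)·(1.5)) / 5 = 7.5/5 = 1.5

S is symmetric (S[j,i] = S[i,j]). Assembling:

S = [[8.9667, 1.1],
 [1.1, 1.5]]


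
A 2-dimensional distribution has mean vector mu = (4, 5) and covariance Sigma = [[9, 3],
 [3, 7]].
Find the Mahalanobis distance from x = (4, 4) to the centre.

Step 1 — centre the observation: (x - mu) = (0, -1).

Step 2 — invert Sigma. det(Sigma) = 9·7 - (3)² = 54.
  Sigma^{-1} = (1/det) · [[d, -b], [-b, a]] = [[0.1296, -0.0556],
 [-0.0556, 0.1667]].

Step 3 — form the quadratic (x - mu)^T · Sigma^{-1} · (x - mu):
  Sigma^{-1} · (x - mu) = (0.0556, -0.1667).
  (x - mu)^T · [Sigma^{-1} · (x - mu)] = (0)·(0.0556) + (-1)·(-0.1667) = 0.1667.

Step 4 — take square root: d = √(0.1667) ≈ 0.4082.

d(x, mu) = √(0.1667) ≈ 0.4082


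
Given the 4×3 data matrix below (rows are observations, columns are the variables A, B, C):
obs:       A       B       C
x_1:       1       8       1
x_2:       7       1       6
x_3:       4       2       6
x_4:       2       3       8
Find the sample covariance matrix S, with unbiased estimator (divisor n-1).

Step 1 — column means:
  mean(A) = (1 + 7 + 4 + 2) / 4 = 14/4 = 3.5
  mean(B) = (8 + 1 + 2 + 3) / 4 = 14/4 = 3.5
  mean(C) = (1 + 6 + 6 + 8) / 4 = 21/4 = 5.25

Step 2 — sample covariance S[i,j] = (1/(n-1)) · Σ_k (x_{k,i} - mean_i) · (x_{k,j} - mean_j), with n-1 = 3.
  S[A,A] = ((-2.5)·(-2.5) + (3.5)·(3.5) + (0.5)·(0.5) + (-1.5)·(-1.5)) / 3 = 21/3 = 7
  S[A,B] = ((-2.5)·(4.5) + (3.5)·(-2.5) + (0.5)·(-1.5) + (-1.5)·(-0.5)) / 3 = -20/3 = -6.6667
  S[A,C] = ((-2.5)·(-4.25) + (3.5)·(0.75) + (0.5)·(0.75) + (-1.5)·(2.75)) / 3 = 9.5/3 = 3.1667
  S[B,B] = ((4.5)·(4.5) + (-2.5)·(-2.5) + (-1.5)·(-1.5) + (-0.5)·(-0.5)) / 3 = 29/3 = 9.6667
  S[B,C] = ((4.5)·(-4.25) + (-2.5)·(0.75) + (-1.5)·(0.75) + (-0.5)·(2.75)) / 3 = -23.5/3 = -7.8333
  S[C,C] = ((-4.25)·(-4.25) + (0.75)·(0.75) + (0.75)·(0.75) + (2.75)·(2.75)) / 3 = 26.75/3 = 8.9167

S is symmetric (S[j,i] = S[i,j]). Assembling:

S = [[7, -6.6667, 3.1667],
 [-6.6667, 9.6667, -7.8333],
 [3.1667, -7.8333, 8.9167]]


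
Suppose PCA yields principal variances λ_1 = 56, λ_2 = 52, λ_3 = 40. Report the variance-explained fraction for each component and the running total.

Step 1 — total variance = trace(Sigma) = Σ λ_i = 56 + 52 + 40 = 148.

Step 2 — fraction explained by component i = λ_i / Σ λ:
  PC1: 56/148 = 0.3784
  PC2: 52/148 = 0.3514
  PC3: 40/148 = 0.2703

Step 3 — cumulative fraction after k components = (λ_1 + ... + λ_k) / Σ λ:
  k = 1: 56/148 = 0.3784
  k = 2: (56 + 52)/148 = 108/148 = 0.7297
  k = 3: (56 + 52 + 40)/148 = 148/148 = 1

Summary (fraction, with percent):

explained: PC1 0.3784 (37.84%), PC2 0.3514 (35.14%), PC3 0.2703 (27.03%);  cumulative: 0.3784, 0.7297, 1


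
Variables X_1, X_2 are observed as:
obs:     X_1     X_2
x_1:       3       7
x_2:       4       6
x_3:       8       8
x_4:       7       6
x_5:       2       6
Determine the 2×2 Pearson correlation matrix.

Step 1 — column means:
  mean(X_1) = (3 + 4 + 8 + 7 + 2) / 5 = 24/5 = 4.8
  mean(X_2) = (7 + 6 + 8 + 6 + 6) / 5 = 33/5 = 6.6

Step 2 — sample variances and covariances s[i,j] = (1/(n-1)) · Σ_k (x_{k,i} - mean_i) · (x_{k,j} - mean_j), with n-1 = 4:
  s[X_1,X_1] = ((-1.8)·(-1.8) + (-0.8)·(-0.8) + (3.2)·(3.2) + (2.2)·(2.2) + (-2.8)·(-2.8)) / 4 = 26.8/4 = 6.7
  s[X_1,X_2] = ((-1.8)·(0.4) + (-0.8)·(-0.6) + (3.2)·(1.4) + (2.2)·(-0.6) + (-2.8)·(-0.6)) / 4 = 4.6/4 = 1.15
  s[X_2,X_2] = ((0.4)·(0.4) + (-0.6)·(-0.6) + (1.4)·(1.4) + (-0.6)·(-0.6) + (-0.6)·(-0.6)) / 4 = 3.2/4 = 0.8
  Sample standard deviations s_i = √(s[i,i]):
  s(X_1) = √(6.7) = 2.5884
  s(X_2) = √(0.8) = 0.8944

Step 3 — r_{ij} = s_{ij} / (s_i · s_j):
  r[X_1,X_1] = 1 (diagonal).
  r[X_1,X_2] = 1.15 / (2.5884 · 0.8944) = 1.15 / 2.3152 = 0.4967
  r[X_2,X_2] = 1 (diagonal).

R is symmetric with unit diagonal. Assembling:

R = [[1, 0.4967],
 [0.4967, 1]]


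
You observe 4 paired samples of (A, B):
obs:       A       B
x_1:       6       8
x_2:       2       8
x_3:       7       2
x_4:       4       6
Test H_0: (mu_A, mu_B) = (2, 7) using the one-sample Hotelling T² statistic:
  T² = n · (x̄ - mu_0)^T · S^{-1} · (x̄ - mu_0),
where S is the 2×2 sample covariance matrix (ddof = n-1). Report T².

Step 1 — sample mean vector:
  mean(A) = (6 + 2 + 7 + 4) / 4 = 19/4 = 4.75
  mean(B) = (8 + 8 + 2 + 6) / 4 = 24/4 = 6
  x̄ = (4.75, 6),  deviation x̄ - mu_0 = (4.75, 6) - (2, 7) = (2.75, -1).

Step 2 — sample covariance matrix, S[i,j] = (1/(n-1)) · Σ_k (x_{k,i} - mean_i) · (x_{k,j} - mean_j), divisor n-1 = 3:
  S[A,A] = ((1.25)·(1.25) + (-2.75)·(-2.75) + (2.25)·(2.25) + (-0.75)·(-0.75)) / 3 = 14.75/3 = 4.9167
  S[A,B] = ((1.25)·(2) + (-2.75)·(2) + (2.25)·(-4) + (-0.75)·(0)) / 3 = -12/3 = -4
  S[B,B] = ((2)·(2) + (2)·(2) + (-4)·(-4) + (0)·(0)) / 3 = 24/3 = 8
  S = [[4.9167, -4],
 [-4, 8]].

Step 3 — invert S. det(S) = 4.9167·8 - (-4)² = 23.3333.
  S^{-1} = (1/det) · [[d, -b], [-b, a]] = [[0.3429, 0.1714],
 [0.1714, 0.2107]].

Step 4 — quadratic form (x̄ - mu_0)^T · S^{-1} · (x̄ - mu_0):
  S^{-1} · (x̄ - mu_0) = (0.7714, 0.2607),
  (x̄ - mu_0)^T · [...] = (2.75)·(0.7714) + (-1)·(0.2607) = 1.8607.

Step 5 — scale by n: T² = 4 · 1.8607 = 7.4429.

T² ≈ 7.4429


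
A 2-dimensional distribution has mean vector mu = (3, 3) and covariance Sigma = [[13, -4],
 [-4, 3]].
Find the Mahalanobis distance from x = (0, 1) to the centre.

Step 1 — centre the observation: (x - mu) = (-3, -2).

Step 2 — invert Sigma. det(Sigma) = 13·3 - (-4)² = 23.
  Sigma^{-1} = (1/det) · [[d, -b], [-b, a]] = [[0.1304, 0.1739],
 [0.1739, 0.5652]].

Step 3 — form the quadratic (x - mu)^T · Sigma^{-1} · (x - mu):
  Sigma^{-1} · (x - mu) = (-0.7391, -1.6522).
  (x - mu)^T · [Sigma^{-1} · (x - mu)] = (-3)·(-0.7391) + (-2)·(-1.6522) = 5.5217.

Step 4 — take square root: d = √(5.5217) ≈ 2.3498.

d(x, mu) = √(5.5217) ≈ 2.3498
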